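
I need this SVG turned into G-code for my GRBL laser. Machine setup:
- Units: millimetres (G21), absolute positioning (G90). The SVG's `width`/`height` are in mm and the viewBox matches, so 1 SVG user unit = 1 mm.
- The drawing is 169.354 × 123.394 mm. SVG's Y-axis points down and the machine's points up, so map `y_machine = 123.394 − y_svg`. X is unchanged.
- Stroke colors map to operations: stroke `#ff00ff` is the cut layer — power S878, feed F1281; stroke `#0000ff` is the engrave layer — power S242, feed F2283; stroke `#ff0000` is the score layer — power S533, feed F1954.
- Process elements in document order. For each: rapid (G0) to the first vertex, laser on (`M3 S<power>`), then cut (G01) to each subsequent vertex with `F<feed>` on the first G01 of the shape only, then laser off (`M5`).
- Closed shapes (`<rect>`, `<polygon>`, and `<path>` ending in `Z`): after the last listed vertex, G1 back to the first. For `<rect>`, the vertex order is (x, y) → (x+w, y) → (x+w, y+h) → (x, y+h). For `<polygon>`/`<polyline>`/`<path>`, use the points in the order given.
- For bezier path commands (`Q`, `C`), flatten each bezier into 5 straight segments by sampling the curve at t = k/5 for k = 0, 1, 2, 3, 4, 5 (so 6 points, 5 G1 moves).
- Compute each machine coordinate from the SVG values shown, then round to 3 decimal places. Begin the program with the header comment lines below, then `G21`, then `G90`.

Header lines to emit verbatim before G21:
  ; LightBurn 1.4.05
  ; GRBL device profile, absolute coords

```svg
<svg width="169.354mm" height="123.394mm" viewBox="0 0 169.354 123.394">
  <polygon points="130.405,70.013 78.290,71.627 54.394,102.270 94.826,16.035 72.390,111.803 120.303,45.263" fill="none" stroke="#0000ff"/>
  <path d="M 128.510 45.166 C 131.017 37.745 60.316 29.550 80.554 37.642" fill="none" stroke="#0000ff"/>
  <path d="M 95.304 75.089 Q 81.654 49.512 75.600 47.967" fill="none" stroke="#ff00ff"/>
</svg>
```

Since the viewBox matches the mm dimensions, user units are millimetres directly. The only transform is the Y-flip y_m = 123.394 − y_svg.

Shape 1 is a closed polygon drawn with `<polygon>`. Its stroke #0000ff means engrave at S242, F2283. After flipping Y the toolpath is (130.405,53.381) → (78.290,51.767) → (54.394,21.124) → (94.826,107.359) → (72.390,11.591) → (120.303,78.131) → (130.405,53.381), returning to the start.

Shape 2 is a cubic bezier drawn with `<path>`. Its stroke #0000ff means engrave at S242, F2283. After flipping Y the toolpath is (128.510,78.228) → (122.542,82.637) → (106.884,86.413) → (89.414,88.737) → (78.011,88.789) → (80.554,85.752).

Shape 3 is a quadratic bezier drawn with `<path>`. Its stroke #ff00ff means cut at S878, F1281. After flipping Y the toolpath is (95.304,48.305) → (90.148,57.575) → (85.599,64.921) → (81.659,70.346) → (78.325,73.848) → (75.600,75.427).

; LightBurn 1.4.05
; GRBL device profile, absolute coords
G21
G90
G0 X130.405 Y53.381
M3 S242
G01 X78.290 Y51.767 F2283
G01 X54.394 Y21.124
G01 X94.826 Y107.359
G01 X72.390 Y11.591
G01 X120.303 Y78.131
G01 X130.405 Y53.381
M5
G0 X128.510 Y78.228
M3 S242
G01 X122.542 Y82.637 F2283
G01 X106.884 Y86.413
G01 X89.414 Y88.737
G01 X78.011 Y88.789
G01 X80.554 Y85.752
M5
G0 X95.304 Y48.305
M3 S878
G01 X90.148 Y57.575 F1281
G01 X85.599 Y64.921
G01 X81.659 Y70.346
G01 X78.325 Y73.848
G01 X75.600 Y75.427
M5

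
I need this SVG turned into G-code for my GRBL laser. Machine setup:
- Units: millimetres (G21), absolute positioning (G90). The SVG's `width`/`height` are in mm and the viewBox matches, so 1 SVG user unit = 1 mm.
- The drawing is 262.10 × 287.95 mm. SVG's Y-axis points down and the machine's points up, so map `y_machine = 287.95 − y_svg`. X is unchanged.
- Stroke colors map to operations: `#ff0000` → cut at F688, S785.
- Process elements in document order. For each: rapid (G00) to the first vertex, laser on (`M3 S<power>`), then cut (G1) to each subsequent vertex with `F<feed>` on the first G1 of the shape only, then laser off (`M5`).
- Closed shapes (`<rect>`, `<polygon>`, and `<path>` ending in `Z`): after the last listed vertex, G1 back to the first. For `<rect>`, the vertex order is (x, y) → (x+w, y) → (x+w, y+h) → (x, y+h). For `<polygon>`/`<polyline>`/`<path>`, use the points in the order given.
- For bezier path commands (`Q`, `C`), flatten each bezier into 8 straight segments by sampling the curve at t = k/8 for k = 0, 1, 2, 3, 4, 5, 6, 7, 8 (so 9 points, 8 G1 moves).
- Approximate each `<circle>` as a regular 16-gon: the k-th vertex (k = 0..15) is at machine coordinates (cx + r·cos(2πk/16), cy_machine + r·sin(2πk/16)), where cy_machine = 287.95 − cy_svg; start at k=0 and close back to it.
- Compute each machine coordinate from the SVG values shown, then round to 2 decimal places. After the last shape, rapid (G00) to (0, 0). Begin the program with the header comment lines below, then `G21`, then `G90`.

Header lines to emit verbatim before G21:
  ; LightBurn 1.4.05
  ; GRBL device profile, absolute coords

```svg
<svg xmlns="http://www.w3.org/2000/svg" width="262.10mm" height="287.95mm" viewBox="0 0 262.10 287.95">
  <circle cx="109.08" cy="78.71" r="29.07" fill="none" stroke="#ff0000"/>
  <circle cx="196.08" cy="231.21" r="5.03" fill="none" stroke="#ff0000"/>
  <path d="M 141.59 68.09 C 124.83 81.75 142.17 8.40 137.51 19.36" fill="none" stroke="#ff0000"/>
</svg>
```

; LightBurn 1.4.05
; GRBL device profile, absolute coords
G21
G90
G00 X138.15 Y209.24
M3 S785
G1 X135.94 Y220.36 F688
G1 X129.64 Y229.80
G1 X120.20 Y236.10
G1 X109.08 Y238.31
G1 X97.96 Y236.10
G1 X88.52 Y229.80
G1 X82.22 Y220.36
G1 X80.01 Y209.24
G1 X82.22 Y198.12
G1 X88.52 Y188.68
G1 X97.96 Y182.38
G1 X109.08 Y180.17
G1 X120.20 Y182.38
G1 X129.64 Y188.68
G1 X135.94 Y198.12
G1 X138.15 Y209.24
M5
G00 X201.11 Y56.74
M3 S785
G1 X200.73 Y58.66 F688
G1 X199.64 Y60.30
G1 X198.00 Y61.39
G1 X196.08 Y61.77
G1 X194.16 Y61.39
G1 X192.52 Y60.30
G1 X191.43 Y58.66
G1 X191.05 Y56.74
G1 X191.43 Y54.82
G1 X192.52 Y53.18
G1 X194.16 Y52.09
G1 X196.08 Y51.71
G1 X198.00 Y52.09
G1 X199.64 Y53.18
G1 X200.73 Y54.82
G1 X201.11 Y56.74
M5
G00 X141.59 Y219.86
M3 S785
G1 X136.79 Y218.48 F688
G1 X134.54 Y223.25
G1 X134.16 Y232.17
G1 X135.01 Y243.21
G1 X136.43 Y254.39
G1 X137.76 Y263.68
G1 X138.34 Y269.08
G1 X137.51 Y268.59
M5
G00 X0.00 Y0.00

viewBox `0 0 262.10 287.95` with mm width/height → 1 unit = 1 mm. Flip: y_m = 287.95 − y_svg.

**Shape 1** — `<circle>` circle, stroke `#ff0000` → cut (S785, F688). Machine vertices: (138.15,209.24) → (135.94,220.36) → (129.64,229.80) → (120.20,236.10) → (109.08,238.31) → (97.96,236.10) → (88.52,229.80) → (82.22,220.36) → (80.01,209.24) → (82.22,198.12) → (88.52,188.68) → (97.96,182.38) → (109.08,180.17) → (120.20,182.38) → (129.64,188.68) → (135.94,198.12) → (138.15,209.24). Closed: final G1 returns to the first vertex.

**Shape 2** — `<circle>` circle, stroke `#ff0000` → cut (S785, F688). Machine vertices: (201.11,56.74) → (200.73,58.66) → (199.64,60.30) → (198.00,61.39) → (196.08,61.77) → (194.16,61.39) → (192.52,60.30) → (191.43,58.66) → (191.05,56.74) → (191.43,54.82) → (192.52,53.18) → (194.16,52.09) → (196.08,51.71) → (198.00,52.09) → (199.64,53.18) → (200.73,54.82) → (201.11,56.74). Closed: final G1 returns to the first vertex.

**Shape 3** — `<path>` cubic bezier, stroke `#ff0000` → cut (S785, F688). Control points (SVG): P0=(141.59,68.09), P1=(124.83,81.75), P2=(142.17,8.40), P3=(137.51,19.36); sampled at t=k/8. Machine vertices: (141.59,219.86) → (136.79,218.48) → (134.54,223.25) → (134.16,232.17) → (135.01,243.21) → (136.43,254.39) → (137.76,263.68) → (138.34,269.08) → (137.51,268.59). Open path.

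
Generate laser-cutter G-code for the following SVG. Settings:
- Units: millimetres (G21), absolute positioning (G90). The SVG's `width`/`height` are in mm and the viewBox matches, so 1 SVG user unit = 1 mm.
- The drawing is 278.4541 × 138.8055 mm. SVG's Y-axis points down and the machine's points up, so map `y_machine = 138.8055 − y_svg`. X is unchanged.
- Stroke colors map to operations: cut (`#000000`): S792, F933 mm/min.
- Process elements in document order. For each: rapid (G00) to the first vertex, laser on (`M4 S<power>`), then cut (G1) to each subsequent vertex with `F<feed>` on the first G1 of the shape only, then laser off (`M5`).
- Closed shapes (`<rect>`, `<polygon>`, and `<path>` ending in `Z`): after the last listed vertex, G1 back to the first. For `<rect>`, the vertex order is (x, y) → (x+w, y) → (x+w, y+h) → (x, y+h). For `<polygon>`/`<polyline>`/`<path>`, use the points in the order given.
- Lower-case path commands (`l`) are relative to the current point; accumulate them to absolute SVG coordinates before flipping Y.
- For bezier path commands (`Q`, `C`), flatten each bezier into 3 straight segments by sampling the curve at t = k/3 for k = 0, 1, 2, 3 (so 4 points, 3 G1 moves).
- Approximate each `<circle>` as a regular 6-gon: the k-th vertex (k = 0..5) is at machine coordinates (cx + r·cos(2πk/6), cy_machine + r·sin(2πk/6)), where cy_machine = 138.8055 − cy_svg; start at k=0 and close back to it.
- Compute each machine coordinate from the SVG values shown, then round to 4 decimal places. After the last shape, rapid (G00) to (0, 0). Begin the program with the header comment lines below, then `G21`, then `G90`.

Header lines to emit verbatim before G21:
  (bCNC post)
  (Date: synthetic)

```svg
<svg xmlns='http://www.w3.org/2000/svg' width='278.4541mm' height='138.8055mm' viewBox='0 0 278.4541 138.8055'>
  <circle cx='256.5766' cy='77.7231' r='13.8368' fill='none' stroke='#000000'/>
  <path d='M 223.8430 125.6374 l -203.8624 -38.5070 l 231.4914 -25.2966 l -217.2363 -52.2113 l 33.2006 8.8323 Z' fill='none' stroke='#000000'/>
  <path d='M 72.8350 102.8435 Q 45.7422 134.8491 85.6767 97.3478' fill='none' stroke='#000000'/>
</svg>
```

Since the viewBox matches the mm dimensions, user units are millimetres directly. The only transform is the Y-flip y_m = 138.8055 − y_svg.

Shape 1 is a circle drawn with `<circle>`. Its stroke #000000 means cut at S792, F933. After flipping Y the toolpath is (270.4134,61.0824) → (263.4950,73.0654) → (249.6582,73.0654) → (242.7398,61.0824) → (249.6582,49.0994) → (263.4950,49.0994) → (270.4134,61.0824), returning to the start.

Shape 2 is a closed polygon drawn with `<path>`. Its stroke #000000 means cut at S792, F933. After flipping Y the toolpath is (223.8430,13.1681) → (19.9806,51.6751) → (251.4720,76.9717) → (34.2357,129.1830) → (67.4363,120.3507) → (223.8430,13.1681), returning to the start.

Shape 3 is a quadratic bezier drawn with `<path>`. Its stroke #000000 means cut at S792, F933. After flipping Y the toolpath is (72.8350,35.9620) → (62.2206,22.3479) → (66.5012,24.1798) → (85.6767,41.4577).

(bCNC post)
(Date: synthetic)
G21
G90
G00 X270.4134 Y61.0824
M4 S792
G1 X263.4950 Y73.0654 F933
G1 X249.6582 Y73.0654
G1 X242.7398 Y61.0824
G1 X249.6582 Y49.0994
G1 X263.4950 Y49.0994
G1 X270.4134 Y61.0824
M5
G00 X223.8430 Y13.1681
M4 S792
G1 X19.9806 Y51.6751 F933
G1 X251.4720 Y76.9717
G1 X34.2357 Y129.1830
G1 X67.4363 Y120.3507
G1 X223.8430 Y13.1681
M5
G00 X72.8350 Y35.9620
M4 S792
G1 X62.2206 Y22.3479 F933
G1 X66.5012 Y24.1798
G1 X85.6767 Y41.4577
M5
G00 X0.0000 Y0.0000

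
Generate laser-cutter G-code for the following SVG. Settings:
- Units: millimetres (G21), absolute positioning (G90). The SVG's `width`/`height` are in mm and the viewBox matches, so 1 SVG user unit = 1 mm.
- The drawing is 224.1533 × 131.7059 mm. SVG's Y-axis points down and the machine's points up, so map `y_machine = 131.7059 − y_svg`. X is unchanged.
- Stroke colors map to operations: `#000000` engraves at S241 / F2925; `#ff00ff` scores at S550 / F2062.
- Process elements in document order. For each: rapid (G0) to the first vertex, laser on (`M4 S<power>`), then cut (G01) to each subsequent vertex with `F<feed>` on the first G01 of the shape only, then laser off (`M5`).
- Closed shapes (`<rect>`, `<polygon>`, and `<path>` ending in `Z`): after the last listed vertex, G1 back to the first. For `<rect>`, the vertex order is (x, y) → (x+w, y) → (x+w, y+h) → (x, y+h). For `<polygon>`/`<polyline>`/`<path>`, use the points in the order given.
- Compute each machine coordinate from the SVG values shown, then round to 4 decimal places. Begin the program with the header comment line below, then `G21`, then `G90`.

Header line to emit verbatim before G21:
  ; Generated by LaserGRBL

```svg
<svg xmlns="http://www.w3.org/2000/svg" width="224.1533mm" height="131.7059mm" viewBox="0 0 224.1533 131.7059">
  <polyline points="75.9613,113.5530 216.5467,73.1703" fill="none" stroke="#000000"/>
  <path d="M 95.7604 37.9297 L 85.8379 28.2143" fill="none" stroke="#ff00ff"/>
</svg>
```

; Generated by LaserGRBL
G21
G90
G0 X75.9613 Y18.1529
M4 S241
G01 X216.5467 Y58.5356 F2925
M5
G0 X95.7604 Y93.7762
M4 S550
G01 X85.8379 Y103.4916 F2062
M5

1 u = 1 mm; y_m = 131.7059 − y.

[1] `<polyline>` line segment, #000000→engrave S241 F2925: (75.9613,18.1529) → (216.5467,58.5356)

[2] `<path>` line segment, #ff00ff→score S550 F2062: (95.7604,93.7762) → (85.8379,103.4916)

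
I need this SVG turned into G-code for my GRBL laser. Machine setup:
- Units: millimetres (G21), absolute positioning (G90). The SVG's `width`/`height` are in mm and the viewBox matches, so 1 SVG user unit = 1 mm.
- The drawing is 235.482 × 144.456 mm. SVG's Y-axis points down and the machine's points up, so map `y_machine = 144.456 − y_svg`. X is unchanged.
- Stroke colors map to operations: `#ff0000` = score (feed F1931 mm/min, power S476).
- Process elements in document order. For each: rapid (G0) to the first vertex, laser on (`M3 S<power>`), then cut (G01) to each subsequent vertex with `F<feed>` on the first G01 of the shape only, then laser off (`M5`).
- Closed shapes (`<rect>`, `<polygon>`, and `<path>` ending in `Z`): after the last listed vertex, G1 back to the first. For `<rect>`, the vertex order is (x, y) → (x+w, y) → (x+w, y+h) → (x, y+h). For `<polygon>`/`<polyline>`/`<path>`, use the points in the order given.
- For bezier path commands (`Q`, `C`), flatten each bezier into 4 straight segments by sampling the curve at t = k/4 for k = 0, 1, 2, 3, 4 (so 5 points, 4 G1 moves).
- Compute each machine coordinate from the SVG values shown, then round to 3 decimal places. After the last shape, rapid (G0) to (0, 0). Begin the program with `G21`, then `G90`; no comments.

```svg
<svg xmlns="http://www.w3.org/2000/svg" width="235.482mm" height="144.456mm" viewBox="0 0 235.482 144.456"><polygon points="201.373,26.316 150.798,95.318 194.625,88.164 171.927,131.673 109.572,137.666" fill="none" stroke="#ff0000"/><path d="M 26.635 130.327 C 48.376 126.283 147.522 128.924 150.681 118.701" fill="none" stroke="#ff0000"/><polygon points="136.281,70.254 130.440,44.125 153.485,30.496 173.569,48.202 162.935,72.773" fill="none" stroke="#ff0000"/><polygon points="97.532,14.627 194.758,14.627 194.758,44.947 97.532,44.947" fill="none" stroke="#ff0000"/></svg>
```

G21
G90
G0 X201.373 Y118.140
M3 S476
G01 X150.798 Y49.138 F1931
G01 X194.625 Y56.292
G01 X171.927 Y12.783
G01 X109.572 Y6.790
G01 X201.373 Y118.140
M5
G0 X26.635 Y14.129
M3 S476
G01 X54.745 Y16.214 F1931
G01 X95.626 Y17.625
G01 X133.023 Y20.194
G01 X150.681 Y25.755
M5
G0 X136.281 Y74.202
M3 S476
G01 X130.440 Y100.331 F1931
G01 X153.485 Y113.960
G01 X173.569 Y96.254
G01 X162.935 Y71.683
G01 X136.281 Y74.202
M5
G0 X97.532 Y129.829
M3 S476
G01 X194.758 Y129.829 F1931
G01 X194.758 Y99.509
G01 X97.532 Y99.509
G01 X97.532 Y129.829
M5
G0 X0.000 Y0.000

1 u = 1 mm; y_m = 144.456 − y.

[1] `<polygon>` closed polygon, #ff0000→score S476 F1931: (201.373,118.140) → (150.798,49.138) → (194.625,56.292) → (171.927,12.783) → (109.572,6.790) → (201.373,118.140) (closed)

[2] `<path>` cubic bezier, #ff0000→score S476 F1931: (26.635,14.129) → (54.745,16.214) → (95.626,17.625) → (133.023,20.194) → (150.681,25.755)

[3] `<polygon>` regular polygon, #ff0000→score S476 F1931: (136.281,74.202) → (130.440,100.331) → (153.485,113.960) → (173.569,96.254) → (162.935,71.683) → (136.281,74.202) (closed)

[4] `<polygon>` rectangle, #ff0000→score S476 F1931: (97.532,129.829) → (194.758,129.829) → (194.758,99.509) → (97.532,99.509) → (97.532,129.829) (closed)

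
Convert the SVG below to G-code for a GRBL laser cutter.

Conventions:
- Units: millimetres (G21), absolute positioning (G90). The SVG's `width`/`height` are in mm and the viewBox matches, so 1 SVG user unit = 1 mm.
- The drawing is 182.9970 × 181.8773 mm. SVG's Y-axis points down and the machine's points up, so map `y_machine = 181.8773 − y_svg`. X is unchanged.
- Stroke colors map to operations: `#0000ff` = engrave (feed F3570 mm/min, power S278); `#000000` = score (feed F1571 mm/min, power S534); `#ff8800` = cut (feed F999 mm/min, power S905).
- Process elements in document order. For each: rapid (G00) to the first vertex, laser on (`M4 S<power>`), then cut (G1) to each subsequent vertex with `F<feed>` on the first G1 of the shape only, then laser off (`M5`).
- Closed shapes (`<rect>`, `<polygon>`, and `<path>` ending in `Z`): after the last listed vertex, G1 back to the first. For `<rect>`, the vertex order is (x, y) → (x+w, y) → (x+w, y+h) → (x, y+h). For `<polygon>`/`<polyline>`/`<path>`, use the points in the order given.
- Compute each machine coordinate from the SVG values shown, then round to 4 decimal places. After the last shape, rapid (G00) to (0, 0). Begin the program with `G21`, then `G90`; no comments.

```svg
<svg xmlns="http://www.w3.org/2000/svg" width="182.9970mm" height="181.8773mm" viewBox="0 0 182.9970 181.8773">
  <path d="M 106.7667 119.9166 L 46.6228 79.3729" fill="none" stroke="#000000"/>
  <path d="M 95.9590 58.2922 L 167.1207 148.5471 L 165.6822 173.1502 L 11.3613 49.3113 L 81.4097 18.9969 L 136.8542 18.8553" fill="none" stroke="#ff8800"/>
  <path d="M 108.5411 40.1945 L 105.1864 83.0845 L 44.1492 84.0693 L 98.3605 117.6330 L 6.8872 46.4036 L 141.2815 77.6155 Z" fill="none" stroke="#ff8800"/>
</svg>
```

G21
G90
G00 X106.7667 Y61.9607
M4 S534
G1 X46.6228 Y102.5044 F1571
M5
G00 X95.9590 Y123.5851
M4 S905
G1 X167.1207 Y33.3302 F999
G1 X165.6822 Y8.7271
G1 X11.3613 Y132.5660
G1 X81.4097 Y162.8804
G1 X136.8542 Y163.0220
M5
G00 X108.5411 Y141.6828
M4 S905
G1 X105.1864 Y98.7928 F999
G1 X44.1492 Y97.8080
G1 X98.3605 Y64.2443
G1 X6.8872 Y135.4737
G1 X141.2815 Y104.2618
G1 X108.5411 Y141.6828
M5
G00 X0.0000 Y0.0000

viewBox `0 0 182.9970 181.8773` with mm width/height → 1 unit = 1 mm. Flip: y_m = 181.8773 − y_svg.

**Shape 1** — `<path>` line segment, stroke `#000000` → score (S534, F1571). Machine vertices: (106.7667,61.9607) → (46.6228,102.5044). Open path.

**Shape 2** — `<path>` open polyline, stroke `#ff8800` → cut (S905, F999). Machine vertices: (95.9590,123.5851) → (167.1207,33.3302) → (165.6822,8.7271) → (11.3613,132.5660) → (81.4097,162.8804) → (136.8542,163.0220). Open path.

**Shape 3** — `<path>` closed polygon, stroke `#ff8800` → cut (S905, F999). Machine vertices: (108.5411,141.6828) → (105.1864,98.7928) → (44.1492,97.8080) → (98.3605,64.2443) → (6.8872,135.4737) → (141.2815,104.2618) → (108.5411,141.6828). Closed: final G1 returns to the first vertex.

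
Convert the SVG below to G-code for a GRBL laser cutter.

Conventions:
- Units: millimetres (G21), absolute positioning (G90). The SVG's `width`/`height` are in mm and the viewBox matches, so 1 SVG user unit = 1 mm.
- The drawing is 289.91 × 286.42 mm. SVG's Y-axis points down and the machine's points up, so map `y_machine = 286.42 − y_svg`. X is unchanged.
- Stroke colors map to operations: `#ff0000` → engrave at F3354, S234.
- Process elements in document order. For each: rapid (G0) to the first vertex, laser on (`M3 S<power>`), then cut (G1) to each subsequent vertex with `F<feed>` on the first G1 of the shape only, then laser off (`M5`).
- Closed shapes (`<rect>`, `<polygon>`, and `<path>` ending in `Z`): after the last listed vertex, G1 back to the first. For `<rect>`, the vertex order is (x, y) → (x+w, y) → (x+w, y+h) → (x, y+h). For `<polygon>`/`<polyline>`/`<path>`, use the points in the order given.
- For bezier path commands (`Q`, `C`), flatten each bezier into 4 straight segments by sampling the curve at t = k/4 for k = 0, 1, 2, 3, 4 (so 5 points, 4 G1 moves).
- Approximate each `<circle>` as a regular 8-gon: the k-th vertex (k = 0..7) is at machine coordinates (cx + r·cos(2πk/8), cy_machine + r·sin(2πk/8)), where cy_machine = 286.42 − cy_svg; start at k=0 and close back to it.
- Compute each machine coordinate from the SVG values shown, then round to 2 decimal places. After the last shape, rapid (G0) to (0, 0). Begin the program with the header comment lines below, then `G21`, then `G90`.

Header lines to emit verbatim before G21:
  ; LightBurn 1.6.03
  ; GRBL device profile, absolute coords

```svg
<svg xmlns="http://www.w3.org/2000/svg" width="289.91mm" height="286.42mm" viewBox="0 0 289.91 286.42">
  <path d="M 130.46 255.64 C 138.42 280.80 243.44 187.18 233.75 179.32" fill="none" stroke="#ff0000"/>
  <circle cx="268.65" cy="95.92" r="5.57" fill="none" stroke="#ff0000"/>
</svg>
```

Since the viewBox matches the mm dimensions, user units are millimetres directly. The only transform is the Y-flip y_m = 286.42 − y_svg.

Shape 1 is a cubic bezier drawn with `<path>`. Its stroke #ff0000 means engrave at S234, F3354. After flipping Y the toolpath is (130.46,30.78) → (151.32,30.99) → (188.72,56.56) → (222.82,88.32) → (233.75,107.10).

Shape 2 is a circle drawn with `<circle>`. Its stroke #ff0000 means engrave at S234, F3354. After flipping Y the toolpath is (274.22,190.50) → (272.59,194.44) → (268.65,196.07) → (264.71,194.44) → (263.08,190.50) → (264.71,186.56) → (268.65,184.93) → (272.59,186.56) → (274.22,190.50), returning to the start.

; LightBurn 1.6.03
; GRBL device profile, absolute coords
G21
G90
G0 X130.46 Y30.78
M3 S234
G1 X151.32 Y30.99 F3354
G1 X188.72 Y56.56
G1 X222.82 Y88.32
G1 X233.75 Y107.10
M5
G0 X274.22 Y190.50
M3 S234
G1 X272.59 Y194.44 F3354
G1 X268.65 Y196.07
G1 X264.71 Y194.44
G1 X263.08 Y190.50
G1 X264.71 Y186.56
G1 X268.65 Y184.93
G1 X272.59 Y186.56
G1 X274.22 Y190.50
M5
G0 X0.00 Y0.00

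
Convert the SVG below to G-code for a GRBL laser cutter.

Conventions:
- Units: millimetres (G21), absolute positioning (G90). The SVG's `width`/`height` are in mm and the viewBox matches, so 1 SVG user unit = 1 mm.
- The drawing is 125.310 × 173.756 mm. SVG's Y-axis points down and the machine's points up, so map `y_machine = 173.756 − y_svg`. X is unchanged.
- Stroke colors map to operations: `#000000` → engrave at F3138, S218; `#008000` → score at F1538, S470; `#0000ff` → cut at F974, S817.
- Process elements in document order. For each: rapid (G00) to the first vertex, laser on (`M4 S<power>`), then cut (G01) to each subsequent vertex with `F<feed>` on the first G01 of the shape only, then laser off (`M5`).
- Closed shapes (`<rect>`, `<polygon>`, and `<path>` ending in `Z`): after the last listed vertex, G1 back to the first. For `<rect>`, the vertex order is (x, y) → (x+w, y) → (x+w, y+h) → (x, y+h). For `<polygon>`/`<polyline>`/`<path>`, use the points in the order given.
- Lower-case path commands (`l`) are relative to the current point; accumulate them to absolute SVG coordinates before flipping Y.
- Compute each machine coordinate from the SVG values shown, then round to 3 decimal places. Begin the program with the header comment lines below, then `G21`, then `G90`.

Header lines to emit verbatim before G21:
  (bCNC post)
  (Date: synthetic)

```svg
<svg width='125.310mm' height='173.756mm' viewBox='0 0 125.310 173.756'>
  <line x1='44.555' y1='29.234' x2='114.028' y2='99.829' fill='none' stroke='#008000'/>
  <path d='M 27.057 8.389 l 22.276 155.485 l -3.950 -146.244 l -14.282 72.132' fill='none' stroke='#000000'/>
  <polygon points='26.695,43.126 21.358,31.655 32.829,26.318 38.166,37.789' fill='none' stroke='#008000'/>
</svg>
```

(bCNC post)
(Date: synthetic)
G21
G90
G00 X44.555 Y144.522
M4 S470
G01 X114.028 Y73.927 F1538
M5
G00 X27.057 Y165.367
M4 S218
G01 X49.333 Y9.882 F3138
G01 X45.383 Y156.126
G01 X31.101 Y83.994
M5
G00 X26.695 Y130.630
M4 S470
G01 X21.358 Y142.101 F1538
G01 X32.829 Y147.438
G01 X38.166 Y135.967
G01 X26.695 Y130.630
M5

Since the viewBox matches the mm dimensions, user units are millimetres directly. The only transform is the Y-flip y_m = 173.756 − y_svg.

Shape 1 is a line segment drawn with `<line>`. Its stroke #008000 means score at S470, F1538. After flipping Y the toolpath is (44.555,144.522) → (114.028,73.927).

Shape 2 is a open polyline drawn with `<path>`. Its stroke #000000 means engrave at S218, F3138. After flipping Y the toolpath is (27.057,165.367) → (49.333,9.882) → (45.383,156.126) → (31.101,83.994).

Shape 3 is a regular polygon drawn with `<polygon>`. Its stroke #008000 means score at S470, F1538. After flipping Y the toolpath is (26.695,130.630) → (21.358,142.101) → (32.829,147.438) → (38.166,135.967) → (26.695,130.630), returning to the start.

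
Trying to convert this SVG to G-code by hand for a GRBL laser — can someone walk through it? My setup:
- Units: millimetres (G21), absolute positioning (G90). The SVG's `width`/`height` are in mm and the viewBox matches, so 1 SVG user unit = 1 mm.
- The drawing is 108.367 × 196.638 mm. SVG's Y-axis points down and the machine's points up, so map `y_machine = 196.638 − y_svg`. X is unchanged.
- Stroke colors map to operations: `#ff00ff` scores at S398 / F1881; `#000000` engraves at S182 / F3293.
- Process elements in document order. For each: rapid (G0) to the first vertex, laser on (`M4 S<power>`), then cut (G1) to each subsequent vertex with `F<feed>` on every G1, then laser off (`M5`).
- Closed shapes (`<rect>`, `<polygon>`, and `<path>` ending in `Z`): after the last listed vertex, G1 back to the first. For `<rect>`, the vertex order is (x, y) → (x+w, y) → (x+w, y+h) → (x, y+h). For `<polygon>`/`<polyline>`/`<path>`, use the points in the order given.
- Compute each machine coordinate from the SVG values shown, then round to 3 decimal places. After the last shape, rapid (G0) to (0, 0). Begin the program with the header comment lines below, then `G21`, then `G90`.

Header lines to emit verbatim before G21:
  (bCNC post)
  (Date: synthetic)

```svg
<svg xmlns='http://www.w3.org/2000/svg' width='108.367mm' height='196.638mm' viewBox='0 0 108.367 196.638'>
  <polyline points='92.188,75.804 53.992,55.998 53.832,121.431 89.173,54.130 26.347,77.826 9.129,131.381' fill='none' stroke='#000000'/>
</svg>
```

viewBox `0 0 108.367 196.638` with mm width/height → 1 unit = 1 mm. Flip: y_m = 196.638 − y_svg.

**Shape 1** — `<polyline>` open polyline, stroke `#000000` → engrave (S182, F3293). Machine vertices: (92.188,120.834) → (53.992,140.640) → (53.832,75.207) → (89.173,142.508) → (26.347,118.812) → (9.129,65.257). Open path.

(bCNC post)
(Date: synthetic)
G21
G90
G0 X92.188 Y120.834
M4 S182
G1 X53.992 Y140.640 F3293
G1 X53.832 Y75.207 F3293
G1 X89.173 Y142.508 F3293
G1 X26.347 Y118.812 F3293
G1 X9.129 Y65.257 F3293
M5
G0 X0.000 Y0.000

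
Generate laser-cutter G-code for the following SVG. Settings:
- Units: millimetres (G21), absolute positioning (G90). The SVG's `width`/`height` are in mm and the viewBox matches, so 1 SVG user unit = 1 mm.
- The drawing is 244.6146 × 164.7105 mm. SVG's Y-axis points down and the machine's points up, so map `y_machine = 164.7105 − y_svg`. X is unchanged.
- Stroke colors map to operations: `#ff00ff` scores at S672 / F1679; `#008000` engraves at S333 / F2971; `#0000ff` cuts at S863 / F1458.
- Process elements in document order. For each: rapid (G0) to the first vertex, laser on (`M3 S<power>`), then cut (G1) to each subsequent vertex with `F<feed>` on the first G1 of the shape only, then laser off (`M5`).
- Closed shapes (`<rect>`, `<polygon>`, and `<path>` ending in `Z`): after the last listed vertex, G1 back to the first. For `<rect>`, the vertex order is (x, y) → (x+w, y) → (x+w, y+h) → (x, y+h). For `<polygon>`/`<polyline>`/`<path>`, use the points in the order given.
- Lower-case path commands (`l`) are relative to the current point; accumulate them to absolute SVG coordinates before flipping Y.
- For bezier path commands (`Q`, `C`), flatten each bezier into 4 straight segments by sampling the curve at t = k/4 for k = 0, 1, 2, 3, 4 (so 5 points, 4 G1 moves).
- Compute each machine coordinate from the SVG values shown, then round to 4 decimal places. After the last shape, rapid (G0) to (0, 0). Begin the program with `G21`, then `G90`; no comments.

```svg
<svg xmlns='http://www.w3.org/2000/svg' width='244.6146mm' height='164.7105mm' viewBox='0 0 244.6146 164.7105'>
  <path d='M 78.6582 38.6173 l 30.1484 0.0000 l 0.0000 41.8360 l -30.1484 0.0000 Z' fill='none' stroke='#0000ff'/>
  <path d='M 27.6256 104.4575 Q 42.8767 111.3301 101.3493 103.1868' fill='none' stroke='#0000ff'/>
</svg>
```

viewBox `0 0 244.6146 164.7105` with mm width/height → 1 unit = 1 mm. Flip: y_m = 164.7105 − y_svg.

**Shape 1** — `<path>` rectangle, stroke `#0000ff` → cut (S863, F1458). Machine vertices: (78.6582,126.0932) → (108.8066,126.0932) → (108.8066,84.2572) → (78.6582,84.2572) → (78.6582,126.0932). Closed: final G1 returns to the first vertex.

**Shape 2** — `<path>` quadratic bezier, stroke `#0000ff` → cut (S863, F1458). Control points (SVG): P0=(27.6256,104.4575), P1=(42.8767,111.3301), P2=(101.3493,103.1868); sampled at t=k/4. Machine vertices: (27.6256,60.2530) → (37.9525,57.7552) → (53.6821,57.1344) → (74.8143,58.3905) → (101.3493,61.5237). Open path.

G21
G90
G0 X78.6582 Y126.0932
M3 S863
G1 X108.8066 Y126.0932 F1458
G1 X108.8066 Y84.2572
G1 X78.6582 Y84.2572
G1 X78.6582 Y126.0932
M5
G0 X27.6256 Y60.2530
M3 S863
G1 X37.9525 Y57.7552 F1458
G1 X53.6821 Y57.1344
G1 X74.8143 Y58.3905
G1 X101.3493 Y61.5237
M5
G0 X0.0000 Y0.0000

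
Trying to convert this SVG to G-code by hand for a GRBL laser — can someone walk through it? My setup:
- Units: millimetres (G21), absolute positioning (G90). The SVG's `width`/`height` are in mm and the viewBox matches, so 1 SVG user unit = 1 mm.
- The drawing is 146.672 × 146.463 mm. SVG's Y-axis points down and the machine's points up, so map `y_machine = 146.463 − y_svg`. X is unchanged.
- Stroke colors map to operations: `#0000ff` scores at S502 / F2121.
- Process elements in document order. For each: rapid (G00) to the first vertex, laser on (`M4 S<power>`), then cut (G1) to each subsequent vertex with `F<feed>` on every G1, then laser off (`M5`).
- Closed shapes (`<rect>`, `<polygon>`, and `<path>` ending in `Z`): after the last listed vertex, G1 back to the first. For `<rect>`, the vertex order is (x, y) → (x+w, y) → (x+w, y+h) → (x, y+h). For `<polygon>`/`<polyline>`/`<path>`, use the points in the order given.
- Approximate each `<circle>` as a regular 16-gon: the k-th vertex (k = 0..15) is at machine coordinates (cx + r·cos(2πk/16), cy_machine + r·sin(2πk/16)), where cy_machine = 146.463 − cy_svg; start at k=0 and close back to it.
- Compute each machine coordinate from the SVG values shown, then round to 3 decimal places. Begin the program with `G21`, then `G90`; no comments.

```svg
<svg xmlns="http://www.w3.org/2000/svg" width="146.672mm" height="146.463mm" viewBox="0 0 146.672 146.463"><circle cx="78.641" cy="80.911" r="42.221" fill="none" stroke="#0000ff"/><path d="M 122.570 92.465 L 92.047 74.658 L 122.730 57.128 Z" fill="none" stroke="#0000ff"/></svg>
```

G21
G90
G00 X120.862 Y65.552
M4 S502
G1 X117.648 Y81.709 F2121
G1 X108.496 Y95.407 F2121
G1 X94.798 Y104.559 F2121
G1 X78.641 Y107.773 F2121
G1 X62.484 Y104.559 F2121
G1 X48.786 Y95.407 F2121
G1 X39.634 Y81.709 F2121
G1 X36.420 Y65.552 F2121
G1 X39.634 Y49.395 F2121
G1 X48.786 Y35.697 F2121
G1 X62.484 Y26.545 F2121
G1 X78.641 Y23.331 F2121
G1 X94.798 Y26.545 F2121
G1 X108.496 Y35.697 F2121
G1 X117.648 Y49.395 F2121
G1 X120.862 Y65.552 F2121
M5
G00 X122.570 Y53.998
M4 S502
G1 X92.047 Y71.805 F2121
G1 X122.730 Y89.335 F2121
G1 X122.570 Y53.998 F2121
M5

1 u = 1 mm; y_m = 146.463 − y.

[1] `<circle>` circle, #0000ff→score S502 F2121: (120.862,65.552) → (117.648,81.709) → (108.496,95.407) → (94.798,104.559) → (78.641,107.773) → (62.484,104.559) → (48.786,95.407) → (39.634,81.709) → (36.420,65.552) → (39.634,49.395) → (48.786,35.697) → (62.484,26.545) → (78.641,23.331) → (94.798,26.545) → (108.496,35.697) → (117.648,49.395) → (120.862,65.552) (closed)

[2] `<path>` regular polygon, #0000ff→score S502 F2121: (122.570,53.998) → (92.047,71.805) → (122.730,89.335) → (122.570,53.998) (closed)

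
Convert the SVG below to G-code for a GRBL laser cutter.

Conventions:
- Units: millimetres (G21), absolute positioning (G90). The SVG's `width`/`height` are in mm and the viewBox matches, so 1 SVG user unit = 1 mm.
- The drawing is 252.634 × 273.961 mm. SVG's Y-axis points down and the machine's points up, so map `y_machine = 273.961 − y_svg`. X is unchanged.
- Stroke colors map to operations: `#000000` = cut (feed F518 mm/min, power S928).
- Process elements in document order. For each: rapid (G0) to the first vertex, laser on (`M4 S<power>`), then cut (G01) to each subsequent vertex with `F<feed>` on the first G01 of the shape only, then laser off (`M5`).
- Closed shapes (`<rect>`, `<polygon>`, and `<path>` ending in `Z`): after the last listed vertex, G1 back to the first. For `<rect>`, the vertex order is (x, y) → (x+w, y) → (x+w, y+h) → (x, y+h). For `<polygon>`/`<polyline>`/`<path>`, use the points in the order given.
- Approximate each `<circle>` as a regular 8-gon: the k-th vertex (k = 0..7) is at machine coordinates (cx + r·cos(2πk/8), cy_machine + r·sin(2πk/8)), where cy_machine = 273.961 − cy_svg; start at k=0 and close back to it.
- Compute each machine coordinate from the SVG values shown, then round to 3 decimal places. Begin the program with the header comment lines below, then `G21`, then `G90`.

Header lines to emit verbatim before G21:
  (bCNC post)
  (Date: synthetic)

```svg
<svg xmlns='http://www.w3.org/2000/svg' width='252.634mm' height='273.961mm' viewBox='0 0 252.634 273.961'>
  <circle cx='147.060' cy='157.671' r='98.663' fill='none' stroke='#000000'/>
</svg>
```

(bCNC post)
(Date: synthetic)
G21
G90
G0 X245.723 Y116.290
M4 S928
G01 X216.825 Y186.055 F518
G01 X147.060 Y214.953
G01 X77.295 Y186.055
G01 X48.397 Y116.290
G01 X77.295 Y46.525
G01 X147.060 Y17.627
G01 X216.825 Y46.525
G01 X245.723 Y116.290
M5

viewBox `0 0 252.634 273.961` with mm width/height → 1 unit = 1 mm. Flip: y_m = 273.961 − y_svg.

**Shape 1** — `<circle>` circle, stroke `#000000` → cut (S928, F518). Machine vertices: (245.723,116.290) → (216.825,186.055) → (147.060,214.953) → (77.295,186.055) → (48.397,116.290) → (77.295,46.525) → (147.060,17.627) → (216.825,46.525) → (245.723,116.290). Closed: final G1 returns to the first vertex.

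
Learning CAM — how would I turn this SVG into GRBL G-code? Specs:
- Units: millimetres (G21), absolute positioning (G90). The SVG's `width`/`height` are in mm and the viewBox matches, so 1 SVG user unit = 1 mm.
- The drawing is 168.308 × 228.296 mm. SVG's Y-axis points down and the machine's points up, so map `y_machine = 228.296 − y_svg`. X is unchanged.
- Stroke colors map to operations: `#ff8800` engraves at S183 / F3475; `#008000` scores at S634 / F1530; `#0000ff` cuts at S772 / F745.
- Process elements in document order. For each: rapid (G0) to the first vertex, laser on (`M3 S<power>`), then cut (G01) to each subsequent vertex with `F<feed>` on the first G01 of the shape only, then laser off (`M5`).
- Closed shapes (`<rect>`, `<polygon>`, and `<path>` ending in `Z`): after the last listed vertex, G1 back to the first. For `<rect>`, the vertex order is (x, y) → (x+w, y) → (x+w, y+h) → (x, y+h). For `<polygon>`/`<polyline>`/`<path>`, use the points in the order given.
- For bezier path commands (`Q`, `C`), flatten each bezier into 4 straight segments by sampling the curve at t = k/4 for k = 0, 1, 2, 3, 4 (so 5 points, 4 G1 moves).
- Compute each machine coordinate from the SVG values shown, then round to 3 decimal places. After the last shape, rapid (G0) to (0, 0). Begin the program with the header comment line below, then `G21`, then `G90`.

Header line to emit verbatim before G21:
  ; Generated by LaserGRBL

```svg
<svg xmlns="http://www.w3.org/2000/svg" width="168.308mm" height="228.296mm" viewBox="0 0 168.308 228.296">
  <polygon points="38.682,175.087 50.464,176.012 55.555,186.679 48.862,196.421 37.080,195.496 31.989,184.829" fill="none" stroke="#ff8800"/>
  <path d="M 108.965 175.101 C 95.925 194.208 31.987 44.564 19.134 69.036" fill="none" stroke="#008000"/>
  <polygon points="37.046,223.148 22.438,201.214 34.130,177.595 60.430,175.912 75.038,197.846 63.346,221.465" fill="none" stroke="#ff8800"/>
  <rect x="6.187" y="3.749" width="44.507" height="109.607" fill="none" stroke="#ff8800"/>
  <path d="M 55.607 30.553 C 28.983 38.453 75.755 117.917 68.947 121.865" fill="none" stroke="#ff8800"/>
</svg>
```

; Generated by LaserGRBL
G21
G90
G0 X38.682 Y53.209
M3 S183
G01 X50.464 Y52.284 F3475
G01 X55.555 Y41.617
G01 X48.862 Y31.875
G01 X37.080 Y32.800
G01 X31.989 Y43.467
G01 X38.682 Y53.209
M5
G0 X108.965 Y53.195
M3 S634
G01 X91.235 Y65.148 F1530
G01 X63.979 Y108.239
G01 X36.759 Y150.325
G01 X19.134 Y159.260
M5
G0 X37.046 Y5.148
M3 S183
G01 X22.438 Y27.082 F3475
G01 X34.130 Y50.701
G01 X60.430 Y52.384
G01 X75.038 Y30.450
G01 X63.346 Y6.831
G01 X37.046 Y5.148
M5
G0 X6.187 Y224.547
M3 S183
G01 X50.694 Y224.547 F3475
G01 X50.694 Y114.940
G01 X6.187 Y114.940
G01 X6.187 Y224.547
M5
G0 X55.607 Y197.743
M3 S183
G01 X47.417 Y180.698 F3475
G01 X54.846 Y150.605
G01 X65.991 Y121.253
G01 X68.947 Y106.431
M5
G0 X0.000 Y0.000

viewBox `0 0 168.308 228.296` with mm width/height → 1 unit = 1 mm. Flip: y_m = 228.296 − y_svg.

**Shape 1** — `<polygon>` regular polygon, stroke `#ff8800` → engrave (S183, F3475). Machine vertices: (38.682,53.209) → (50.464,52.284) → (55.555,41.617) → (48.862,31.875) → (37.080,32.800) → (31.989,43.467) → (38.682,53.209). Closed: final G1 returns to the first vertex.

**Shape 2** — `<path>` cubic bezier, stroke `#008000` → score (S634, F1530). Control points (SVG): P0=(108.965,175.101), P1=(95.925,194.208), P2=(31.987,44.564), P3=(19.134,69.036); sampled at t=k/4. Machine vertices: (108.965,53.195) → (91.235,65.148) → (63.979,108.239) → (36.759,150.325) → (19.134,159.260). Open path.

**Shape 3** — `<polygon>` regular polygon, stroke `#ff8800` → engrave (S183, F3475). Machine vertices: (37.046,5.148) → (22.438,27.082) → (34.130,50.701) → (60.430,52.384) → (75.038,30.450) → (63.346,6.831) → (37.046,5.148). Closed: final G1 returns to the first vertex.

**Shape 4** — `<rect>` rectangle, stroke `#ff8800` → engrave (S183, F3475). Machine vertices: (6.187,224.547) → (50.694,224.547) → (50.694,114.940) → (6.187,114.940) → (6.187,224.547). Closed: final G1 returns to the first vertex.

**Shape 5** — `<path>` cubic bezier, stroke `#ff8800` → engrave (S183, F3475). Control points (SVG): P0=(55.607,30.553), P1=(28.983,38.453), P2=(75.755,117.917), P3=(68.947,121.865); sampled at t=k/4. Machine vertices: (55.607,197.743) → (47.417,180.698) → (54.846,150.605) → (65.991,121.253) → (68.947,106.431). Open path.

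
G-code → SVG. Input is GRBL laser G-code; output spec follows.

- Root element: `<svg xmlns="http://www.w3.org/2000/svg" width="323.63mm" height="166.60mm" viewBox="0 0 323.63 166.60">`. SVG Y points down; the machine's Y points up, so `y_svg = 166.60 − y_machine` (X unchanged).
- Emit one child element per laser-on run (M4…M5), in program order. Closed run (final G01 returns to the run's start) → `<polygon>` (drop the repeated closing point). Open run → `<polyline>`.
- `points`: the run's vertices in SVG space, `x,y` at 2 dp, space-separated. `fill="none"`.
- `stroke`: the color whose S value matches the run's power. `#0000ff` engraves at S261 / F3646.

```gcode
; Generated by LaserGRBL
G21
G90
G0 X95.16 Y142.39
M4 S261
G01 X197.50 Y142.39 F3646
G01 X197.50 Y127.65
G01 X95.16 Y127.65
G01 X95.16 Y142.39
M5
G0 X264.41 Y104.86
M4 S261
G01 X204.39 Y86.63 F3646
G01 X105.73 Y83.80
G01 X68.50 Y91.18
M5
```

<svg xmlns="http://www.w3.org/2000/svg" width="323.63mm" height="166.60mm" viewBox="0 0 323.63 166.60">
  <polygon points="95.16,24.21 197.50,24.21 197.50,38.95 95.16,38.95" fill="none" stroke="#0000ff"/>
  <polyline points="264.41,61.74 204.39,79.97 105.73,82.80 68.50,75.42" fill="none" stroke="#0000ff"/>
</svg>

Machine Y-up, SVG Y-down with viewBox height 166.60, so y_svg = 166.60 − y_machine; X carries over. Every run uses S261, so all elements get stroke `#0000ff` (engrave).

Run 1: The run returns to its start, so emit a `<polygon>` with points (Y-flipped): 95.16,24.21 197.50,24.21 197.50,38.95 95.16,38.95.

Run 2: The run is open, so emit a `<polyline>` with points (Y-flipped): 264.41,61.74 204.39,79.97 105.73,82.80 68.50,75.42.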